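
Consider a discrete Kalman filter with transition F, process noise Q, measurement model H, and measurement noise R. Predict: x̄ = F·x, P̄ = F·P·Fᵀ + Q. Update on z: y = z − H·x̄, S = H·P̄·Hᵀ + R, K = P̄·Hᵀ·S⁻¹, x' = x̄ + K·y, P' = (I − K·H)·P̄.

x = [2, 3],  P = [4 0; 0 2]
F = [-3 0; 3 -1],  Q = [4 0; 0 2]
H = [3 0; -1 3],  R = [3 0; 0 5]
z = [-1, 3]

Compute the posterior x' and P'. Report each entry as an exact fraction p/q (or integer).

x̄ = F·x = [-6, 3]
P̄ = F·P·Fᵀ + Q = [40 -36; -36 40]
y = z − H·x̄ = [17, -12]
S = H·P̄·Hᵀ + R = [363 -444; -444 621]
K = P̄·Hᵀ·S⁻¹ = [2936/9429 -148/9429; 244/3143 964/3143]
x' = x̄ + K·y = [-698/1347, 287/449]
P' = (I − K·H)·P̄ = [2936/9429 244/3143; 244/3143 1688/3143]

x' = [-698/1347, 287/449]
P' = [2936/9429 244/3143; 244/3143 1688/3143]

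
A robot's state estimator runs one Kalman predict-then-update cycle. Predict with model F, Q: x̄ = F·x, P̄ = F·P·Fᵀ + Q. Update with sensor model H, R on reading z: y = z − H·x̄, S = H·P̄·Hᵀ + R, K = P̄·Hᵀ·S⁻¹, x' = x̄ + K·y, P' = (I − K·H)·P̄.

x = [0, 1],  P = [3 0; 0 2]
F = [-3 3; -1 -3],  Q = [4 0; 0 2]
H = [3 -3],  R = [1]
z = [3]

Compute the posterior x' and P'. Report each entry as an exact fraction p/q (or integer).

x' = [-177/811, -993/811]
P' = [9463/811 9405/811; 9405/811 9437/811]

x̄ = F·x = [3, -3]
P̄ = F·P·Fᵀ + Q = [49 -9; -9 23]
y = z − H·x̄ = [-15]
S = H·P̄·Hᵀ + R = [811]
K = P̄·Hᵀ·S⁻¹ = [174/811; -96/811]
x' = x̄ + K·y = [-177/811, -993/811]
P' = (I − K·H)·P̄ = [9463/811 9405/811; 9405/811 9437/811]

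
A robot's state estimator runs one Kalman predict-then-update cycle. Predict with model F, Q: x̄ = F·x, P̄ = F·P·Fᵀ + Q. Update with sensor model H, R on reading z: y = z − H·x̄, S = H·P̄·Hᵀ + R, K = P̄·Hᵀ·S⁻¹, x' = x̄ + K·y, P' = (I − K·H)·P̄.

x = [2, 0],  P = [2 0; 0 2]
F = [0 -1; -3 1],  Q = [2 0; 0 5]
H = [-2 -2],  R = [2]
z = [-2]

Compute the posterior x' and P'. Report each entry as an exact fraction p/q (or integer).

x̄ = F·x = [0, -6]
P̄ = F·P·Fᵀ + Q = [4 -2; -2 25]
y = z − H·x̄ = [-14]
S = H·P̄·Hᵀ + R = [102]
K = P̄·Hᵀ·S⁻¹ = [-2/51; -23/51]
x' = x̄ + K·y = [28/51, 16/51]
P' = (I − K·H)·P̄ = [196/51 -194/51; -194/51 217/51]

x' = [28/51, 16/51]
P' = [196/51 -194/51; -194/51 217/51]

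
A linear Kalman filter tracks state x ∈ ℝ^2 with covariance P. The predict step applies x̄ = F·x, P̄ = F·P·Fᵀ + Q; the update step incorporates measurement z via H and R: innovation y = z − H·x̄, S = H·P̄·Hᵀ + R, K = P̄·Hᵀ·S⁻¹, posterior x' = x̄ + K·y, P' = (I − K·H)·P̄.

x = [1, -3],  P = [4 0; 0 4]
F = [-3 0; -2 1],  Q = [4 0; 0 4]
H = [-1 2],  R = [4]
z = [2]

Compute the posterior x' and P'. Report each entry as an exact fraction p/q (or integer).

x' = [-15/11, -1/11]
P' = [424/11 216/11; 216/11 120/11]

x̄ = F·x = [-3, -5]
P̄ = F·P·Fᵀ + Q = [40 24; 24 24]
y = z − H·x̄ = [9]
S = H·P̄·Hᵀ + R = [44]
K = P̄·Hᵀ·S⁻¹ = [2/11; 6/11]
x' = x̄ + K·y = [-15/11, -1/11]
P' = (I − K·H)·P̄ = [424/11 216/11; 216/11 120/11]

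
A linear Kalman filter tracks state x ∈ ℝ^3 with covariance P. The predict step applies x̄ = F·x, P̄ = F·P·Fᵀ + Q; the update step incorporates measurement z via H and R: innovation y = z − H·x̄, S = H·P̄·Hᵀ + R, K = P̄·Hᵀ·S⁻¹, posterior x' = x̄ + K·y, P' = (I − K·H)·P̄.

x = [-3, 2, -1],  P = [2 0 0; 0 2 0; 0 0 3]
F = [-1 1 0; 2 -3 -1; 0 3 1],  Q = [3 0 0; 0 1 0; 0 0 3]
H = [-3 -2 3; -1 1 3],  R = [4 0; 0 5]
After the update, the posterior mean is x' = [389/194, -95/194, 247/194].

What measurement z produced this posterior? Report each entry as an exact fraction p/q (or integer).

z = [-2, 3]

x̄ = F·x = [5, -11, 5]
P̄ = F·P·Fᵀ + Q = [7 -10 6; -10 30 -21; 6 -21 24]
S = H·P̄·Hᵀ + R = [427 178; 178 116]
K = P̄·Hᵀ·S⁻¹ = [39/388 -113/776; -3347/8924 6733/17848; 1563/8924 2127/17848]
x' − x̄ = [-581/194, 2039/194, -723/194] = K·y
y = (KᵀK)⁻¹·Kᵀ·(x' − x̄) = [-24, 4]
z = y + H·x̄ = [-24, 4] + [22, -1] = [-2, 3]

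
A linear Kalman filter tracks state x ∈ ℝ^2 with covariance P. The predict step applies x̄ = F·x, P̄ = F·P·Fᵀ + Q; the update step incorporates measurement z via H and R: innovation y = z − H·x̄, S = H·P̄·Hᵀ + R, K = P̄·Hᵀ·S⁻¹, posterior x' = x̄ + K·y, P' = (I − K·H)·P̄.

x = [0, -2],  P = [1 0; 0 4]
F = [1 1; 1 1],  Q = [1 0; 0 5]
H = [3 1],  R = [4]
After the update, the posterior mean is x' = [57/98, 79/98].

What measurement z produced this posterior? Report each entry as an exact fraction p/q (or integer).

z = [3]

x̄ = F·x = [-2, -2]
P̄ = F·P·Fᵀ + Q = [6 5; 5 10]
S = H·P̄·Hᵀ + R = [98]
K = P̄·Hᵀ·S⁻¹ = [23/98; 25/98]
x' − x̄ = [253/98, 275/98] = K·y
y = (KᵀK)⁻¹·Kᵀ·(x' − x̄) = [11]
z = y + H·x̄ = [11] + [-8] = [3]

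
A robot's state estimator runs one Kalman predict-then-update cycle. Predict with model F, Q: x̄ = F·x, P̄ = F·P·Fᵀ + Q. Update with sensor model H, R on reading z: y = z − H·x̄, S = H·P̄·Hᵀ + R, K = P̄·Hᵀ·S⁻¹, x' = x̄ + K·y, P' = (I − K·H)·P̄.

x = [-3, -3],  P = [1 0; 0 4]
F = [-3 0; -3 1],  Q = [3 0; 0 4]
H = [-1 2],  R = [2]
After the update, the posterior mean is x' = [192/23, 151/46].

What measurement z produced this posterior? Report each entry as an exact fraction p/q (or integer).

x̄ = F·x = [9, 6]
P̄ = F·P·Fᵀ + Q = [12 9; 9 17]
S = H·P̄·Hᵀ + R = [46]
K = P̄·Hᵀ·S⁻¹ = [3/23; 25/46]
x' − x̄ = [-15/23, -125/46] = K·y
y = (KᵀK)⁻¹·Kᵀ·(x' − x̄) = [-5]
z = y + H·x̄ = [-5] + [3] = [-2]

z = [-2]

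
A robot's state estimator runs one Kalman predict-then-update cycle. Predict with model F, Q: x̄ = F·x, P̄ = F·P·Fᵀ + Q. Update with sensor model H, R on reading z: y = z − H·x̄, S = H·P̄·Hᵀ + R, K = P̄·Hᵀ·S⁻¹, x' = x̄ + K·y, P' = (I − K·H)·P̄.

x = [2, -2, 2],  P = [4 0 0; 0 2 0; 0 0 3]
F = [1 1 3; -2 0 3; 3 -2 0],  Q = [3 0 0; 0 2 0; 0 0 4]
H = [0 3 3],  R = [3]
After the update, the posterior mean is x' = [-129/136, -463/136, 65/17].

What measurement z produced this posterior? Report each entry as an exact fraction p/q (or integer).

z = [1]

x̄ = F·x = [6, 2, 10]
P̄ = F·P·Fᵀ + Q = [36 19 8; 19 45 -24; 8 -24 48]
S = H·P̄·Hᵀ + R = [408]
K = P̄·Hᵀ·S⁻¹ = [27/136; 21/136; 3/17]
x' − x̄ = [-945/136, -735/136, -105/17] = K·y
y = (KᵀK)⁻¹·Kᵀ·(x' − x̄) = [-35]
z = y + H·x̄ = [-35] + [36] = [1]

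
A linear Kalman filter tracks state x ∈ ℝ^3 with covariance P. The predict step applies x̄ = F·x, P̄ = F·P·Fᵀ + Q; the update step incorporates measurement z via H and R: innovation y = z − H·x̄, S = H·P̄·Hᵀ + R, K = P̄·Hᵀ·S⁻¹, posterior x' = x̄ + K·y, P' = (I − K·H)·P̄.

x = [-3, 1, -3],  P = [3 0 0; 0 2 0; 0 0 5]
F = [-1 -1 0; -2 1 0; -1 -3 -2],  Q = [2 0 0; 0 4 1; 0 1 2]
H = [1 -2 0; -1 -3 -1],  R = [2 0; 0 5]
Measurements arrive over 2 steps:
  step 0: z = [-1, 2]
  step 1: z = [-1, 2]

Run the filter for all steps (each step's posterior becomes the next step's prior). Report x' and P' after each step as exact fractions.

step 0: x̄ = F·x = [2, 7, 6]
step 0: P̄ = F·P·Fᵀ + Q = [7 4 9; 4 18 1; 9 1 43]
step 0: y = z − H·x̄ = [11, 31]
step 0: S = H·P̄·Hᵀ + R = [65 90; 90 265]
step 0: K = P̄·Hᵀ·S⁻¹ = [451/1825 -346/1825; -634/1825 -191/1825; 1361/1825 -841/1825]
step 0: x' = x̄ + K·y = [-423/365, -24/365, -6/73]
step 0: P' = (I − K·H)·P̄ = [3538/1825 1318/1825 -5762/1825; 1318/1825 1293/1825 -4242/1825; -5762/1825 -4242/1825 22693/1825]
step 1: x̄ = F·x = [447/365, 822/365, 111/73]
step 1: P̄ = F·P·Fᵀ + Q = [11117/1825 7101/1825 -7319/1825; 7101/1825 17473/1825 -2952/1825; -7319/1825 -2952/1825 43553/1825]
step 1: y = z − H·x̄ = [832/365, 4198/365]
step 1: S = H·P̄·Hᵀ + R = [11251/365 17607/365; 17607/365 231308/1825]
step 1: K = P̄·Hᵀ·S⁻¹ = [4099127/14416631 -3124572/14416631; -4002212/14416631 -2002461/14416631; 5706634/14416631 -3878301/14416631]
step 1: x' = x̄ + K·y = [-8937659/14416631, 313148/14416631, -9676597/14416631]
step 1: P' = (I − K·H)·P̄ = [51772938/14416631 21787342/14416631 -101512104/14416631; 21787342/14416631 14895883/14416631 -56462686/14416631; -101512104/14416631 -56462686/14416631 290291667/14416631]

step 0: x' = [-423/365, -24/365, -6/73], P' = [3538/1825 1318/1825 -5762/1825; 1318/1825 1293/1825 -4242/1825; -5762/1825 -4242/1825 22693/1825]
step 1: x' = [-8937659/14416631, 313148/14416631, -9676597/14416631], P' = [51772938/14416631 21787342/14416631 -101512104/14416631; 21787342/14416631 14895883/14416631 -56462686/14416631; -101512104/14416631 -56462686/14416631 290291667/14416631]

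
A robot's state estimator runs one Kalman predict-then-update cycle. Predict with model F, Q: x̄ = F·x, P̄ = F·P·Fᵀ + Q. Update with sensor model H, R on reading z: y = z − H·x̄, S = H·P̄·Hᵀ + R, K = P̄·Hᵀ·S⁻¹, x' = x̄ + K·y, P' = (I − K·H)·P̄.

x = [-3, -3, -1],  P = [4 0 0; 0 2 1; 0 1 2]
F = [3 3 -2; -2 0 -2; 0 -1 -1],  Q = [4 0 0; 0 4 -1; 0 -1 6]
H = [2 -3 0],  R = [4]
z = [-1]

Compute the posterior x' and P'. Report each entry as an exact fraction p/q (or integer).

x' = [-1103/368, -36/23, 1789/736]
P' = [2367/184 190/23 723/368; 190/23 132/23 31/23; 723/368 31/23 8391/736]

x̄ = F·x = [-16, 8, 4]
P̄ = F·P·Fᵀ + Q = [54 -22 -3; -22 28 5; -3 5 12]
y = z − H·x̄ = [55]
S = H·P̄·Hᵀ + R = [736]
K = P̄·Hᵀ·S⁻¹ = [87/368; -4/23; -21/736]
x' = x̄ + K·y = [-1103/368, -36/23, 1789/736]
P' = (I − K·H)·P̄ = [2367/184 190/23 723/368; 190/23 132/23 31/23; 723/368 31/23 8391/736]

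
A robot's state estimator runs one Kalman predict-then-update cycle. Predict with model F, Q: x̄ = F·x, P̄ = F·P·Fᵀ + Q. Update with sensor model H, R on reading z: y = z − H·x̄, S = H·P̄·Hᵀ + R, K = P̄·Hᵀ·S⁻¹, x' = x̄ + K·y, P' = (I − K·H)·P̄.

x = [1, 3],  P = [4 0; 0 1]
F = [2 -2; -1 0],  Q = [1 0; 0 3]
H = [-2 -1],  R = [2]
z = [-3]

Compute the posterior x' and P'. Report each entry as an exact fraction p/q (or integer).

x̄ = F·x = [-4, -1]
P̄ = F·P·Fᵀ + Q = [21 -8; -8 7]
y = z − H·x̄ = [-12]
S = H·P̄·Hᵀ + R = [61]
K = P̄·Hᵀ·S⁻¹ = [-34/61; 9/61]
x' = x̄ + K·y = [164/61, -169/61]
P' = (I − K·H)·P̄ = [125/61 -182/61; -182/61 346/61]

x' = [164/61, -169/61]
P' = [125/61 -182/61; -182/61 346/61]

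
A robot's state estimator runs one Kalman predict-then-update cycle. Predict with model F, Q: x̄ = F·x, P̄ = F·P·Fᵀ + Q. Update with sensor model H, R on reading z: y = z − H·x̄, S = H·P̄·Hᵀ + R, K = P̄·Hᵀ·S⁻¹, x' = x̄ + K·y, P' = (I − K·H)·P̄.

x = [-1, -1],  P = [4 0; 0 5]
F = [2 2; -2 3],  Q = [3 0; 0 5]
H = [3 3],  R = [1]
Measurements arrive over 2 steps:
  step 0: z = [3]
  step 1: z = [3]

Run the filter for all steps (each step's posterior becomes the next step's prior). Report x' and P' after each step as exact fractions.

step 0: x' = [-965/599, 1561/599], P' = [21441/1198 -10694/599; -10694/599 10734/599]
step 1: x' = [4655254/2458877, -2189171/2458877], P' = [8396030/2458877 -8393833/2458877; -8393833/2458877 8664778/2458877]

step 0: x̄ = F·x = [-4, -1]
step 0: P̄ = F·P·Fᵀ + Q = [39 14; 14 66]
step 0: y = z − H·x̄ = [18]
step 0: S = H·P̄·Hᵀ + R = [1198]
step 0: K = P̄·Hᵀ·S⁻¹ = [159/1198; 120/599]
step 0: x' = x̄ + K·y = [-965/599, 1561/599]
step 0: P' = (I − K·H)·P̄ = [21441/1198 -10694/599; -10694/599 10734/599]
step 1: x̄ = F·x = [1192/599, 6613/599]
step 1: P̄ = F·P·Fᵀ + Q = [2063/599 134/599; 134/599 270811/599]
step 1: y = z − H·x̄ = [-21618/599]
step 1: S = H·P̄·Hᵀ + R = [2458877/599]
step 1: K = P̄·Hᵀ·S⁻¹ = [6591/2458877; 812835/2458877]
step 1: x' = x̄ + K·y = [4655254/2458877, -2189171/2458877]
step 1: P' = (I − K·H)·P̄ = [8396030/2458877 -8393833/2458877; -8393833/2458877 8664778/2458877]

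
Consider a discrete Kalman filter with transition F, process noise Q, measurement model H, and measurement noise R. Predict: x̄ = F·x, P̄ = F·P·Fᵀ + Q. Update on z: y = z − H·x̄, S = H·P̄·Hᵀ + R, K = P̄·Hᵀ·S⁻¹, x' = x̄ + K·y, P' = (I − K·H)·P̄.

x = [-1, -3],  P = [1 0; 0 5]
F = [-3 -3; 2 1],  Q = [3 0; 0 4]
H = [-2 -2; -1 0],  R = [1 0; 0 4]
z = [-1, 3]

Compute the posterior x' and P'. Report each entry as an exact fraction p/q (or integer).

x' = [-2091/1709, 2802/1709]
P' = [5028/1709 -4884/1709; -4884/1709 5152/1709]

x̄ = F·x = [12, -5]
P̄ = F·P·Fᵀ + Q = [57 -21; -21 13]
y = z − H·x̄ = [13, 15]
S = H·P̄·Hᵀ + R = [113 72; 72 61]
K = P̄·Hᵀ·S⁻¹ = [-288/1709 -1257/1709; -536/1709 1221/1709]
x' = x̄ + K·y = [-2091/1709, 2802/1709]
P' = (I − K·H)·P̄ = [5028/1709 -4884/1709; -4884/1709 5152/1709]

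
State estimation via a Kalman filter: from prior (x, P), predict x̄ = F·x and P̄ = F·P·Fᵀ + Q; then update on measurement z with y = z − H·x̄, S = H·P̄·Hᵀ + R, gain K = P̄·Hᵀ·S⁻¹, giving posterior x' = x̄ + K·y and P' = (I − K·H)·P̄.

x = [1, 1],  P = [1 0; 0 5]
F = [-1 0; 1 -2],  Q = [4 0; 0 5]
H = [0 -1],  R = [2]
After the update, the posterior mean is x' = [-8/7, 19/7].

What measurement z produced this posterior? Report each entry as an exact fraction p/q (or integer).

z = [-3]

x̄ = F·x = [-1, -1]
P̄ = F·P·Fᵀ + Q = [5 -1; -1 26]
S = H·P̄·Hᵀ + R = [28]
K = P̄·Hᵀ·S⁻¹ = [1/28; -13/14]
x' − x̄ = [-1/7, 26/7] = K·y
y = (KᵀK)⁻¹·Kᵀ·(x' − x̄) = [-4]
z = y + H·x̄ = [-4] + [1] = [-3]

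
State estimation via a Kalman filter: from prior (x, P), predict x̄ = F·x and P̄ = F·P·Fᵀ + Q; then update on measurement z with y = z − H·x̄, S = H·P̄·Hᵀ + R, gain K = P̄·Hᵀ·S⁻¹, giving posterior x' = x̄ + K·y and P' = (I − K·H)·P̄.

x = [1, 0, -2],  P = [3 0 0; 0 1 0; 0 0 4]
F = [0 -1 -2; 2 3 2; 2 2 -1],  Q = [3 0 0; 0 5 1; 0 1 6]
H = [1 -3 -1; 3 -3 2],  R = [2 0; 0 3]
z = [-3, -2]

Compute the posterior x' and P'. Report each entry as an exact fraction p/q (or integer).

x' = [-12414/231893, 198779/231893, 102082/231893]
P' = [512129/231893 275666/231893 -300993/231893; 275666/231893 179640/231893 -152940/231893; -300993/231893 -152940/231893 300759/231893]

x̄ = F·x = [4, -2, 4]
P̄ = F·P·Fᵀ + Q = [20 -19 6; -19 42 11; 6 11 26]
y = z − H·x̄ = [-9, -28]
S = H·P̄·Hᵀ + R = [594 575; 575 947]
K = P̄·Hᵀ·S⁻¹ = [-6938/231893 35801/231893; -55157/231893 -5934/231893; -71466/231893 52453/231893]
x' = x̄ + K·y = [-12414/231893, 198779/231893, 102082/231893]
P' = (I − K·H)·P̄ = [512129/231893 275666/231893 -300993/231893; 275666/231893 179640/231893 -152940/231893; -300993/231893 -152940/231893 300759/231893]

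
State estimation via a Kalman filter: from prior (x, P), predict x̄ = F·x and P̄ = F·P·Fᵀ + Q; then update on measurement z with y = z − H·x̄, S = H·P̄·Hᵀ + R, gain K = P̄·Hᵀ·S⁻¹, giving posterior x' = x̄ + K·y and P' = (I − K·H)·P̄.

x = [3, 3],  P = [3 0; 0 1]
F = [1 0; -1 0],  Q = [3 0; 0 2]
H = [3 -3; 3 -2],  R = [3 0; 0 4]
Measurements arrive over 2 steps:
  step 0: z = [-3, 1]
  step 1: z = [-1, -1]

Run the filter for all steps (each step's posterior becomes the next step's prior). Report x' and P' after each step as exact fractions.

step 0: x' = [17/127, 236/381], P' = [120/127 122/127; 122/127 461/381]
step 1: x' = [-1965/8473, 2557/25419], P' = [7932/8473 8012/8473; 8012/8473 30098/25419]

step 0: x̄ = F·x = [3, -3]
step 0: P̄ = F·P·Fᵀ + Q = [6 -3; -3 5]
step 0: y = z − H·x̄ = [-21, -14]
step 0: S = H·P̄·Hᵀ + R = [156 129; 129 114]
step 0: K = P̄·Hᵀ·S⁻¹ = [-2/127 29/127; -95/381 44/381]
step 0: x' = x̄ + K·y = [17/127, 236/381]
step 0: P' = (I − K·H)·P̄ = [120/127 122/127; 122/127 461/381]
step 1: x̄ = F·x = [17/127, -17/127]
step 1: P̄ = F·P·Fᵀ + Q = [501/127 -120/127; -120/127 374/127]
step 1: y = z − H·x̄ = [-229/127, -212/127]
step 1: S = H·P̄·Hᵀ + R = [10416/127 8553/127; 8553/127 7953/127]
step 1: K = P̄·Hᵀ·S⁻¹ = [-80/8473 1943/8473; -6062/25419 2978/25419]
step 1: x' = x̄ + K·y = [-1965/8473, 2557/25419]
step 1: P' = (I − K·H)·P̄ = [7932/8473 8012/8473; 8012/8473 30098/25419]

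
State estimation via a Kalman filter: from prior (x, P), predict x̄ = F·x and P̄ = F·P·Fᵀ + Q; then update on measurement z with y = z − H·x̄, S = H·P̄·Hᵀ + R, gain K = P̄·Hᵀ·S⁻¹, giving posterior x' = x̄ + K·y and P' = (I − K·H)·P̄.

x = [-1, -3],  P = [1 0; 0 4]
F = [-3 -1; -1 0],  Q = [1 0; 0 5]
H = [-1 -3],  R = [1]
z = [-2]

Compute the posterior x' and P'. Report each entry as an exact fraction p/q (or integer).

x' = [361/87, -20/29]
P' = [689/87 -74/29; -74/29 27/29]

x̄ = F·x = [6, 1]
P̄ = F·P·Fᵀ + Q = [14 3; 3 6]
y = z − H·x̄ = [7]
S = H·P̄·Hᵀ + R = [87]
K = P̄·Hᵀ·S⁻¹ = [-23/87; -7/29]
x' = x̄ + K·y = [361/87, -20/29]
P' = (I − K·H)·P̄ = [689/87 -74/29; -74/29 27/29]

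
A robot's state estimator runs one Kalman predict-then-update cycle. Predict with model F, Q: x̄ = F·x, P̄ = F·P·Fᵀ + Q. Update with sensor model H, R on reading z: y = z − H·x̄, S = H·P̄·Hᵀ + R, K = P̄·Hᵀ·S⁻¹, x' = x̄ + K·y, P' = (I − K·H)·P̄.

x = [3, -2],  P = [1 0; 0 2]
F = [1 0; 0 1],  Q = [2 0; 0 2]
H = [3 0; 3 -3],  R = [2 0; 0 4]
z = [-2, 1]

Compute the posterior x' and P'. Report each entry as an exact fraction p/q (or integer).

x' = [-285/607, -560/607]
P' = [120/607 108/607; 108/607 340/607]

x̄ = F·x = [3, -2]
P̄ = F·P·Fᵀ + Q = [3 0; 0 4]
y = z − H·x̄ = [-11, -14]
S = H·P̄·Hᵀ + R = [29 27; 27 67]
K = P̄·Hᵀ·S⁻¹ = [180/607 9/607; 162/607 -174/607]
x' = x̄ + K·y = [-285/607, -560/607]
P' = (I − K·H)·P̄ = [120/607 108/607; 108/607 340/607]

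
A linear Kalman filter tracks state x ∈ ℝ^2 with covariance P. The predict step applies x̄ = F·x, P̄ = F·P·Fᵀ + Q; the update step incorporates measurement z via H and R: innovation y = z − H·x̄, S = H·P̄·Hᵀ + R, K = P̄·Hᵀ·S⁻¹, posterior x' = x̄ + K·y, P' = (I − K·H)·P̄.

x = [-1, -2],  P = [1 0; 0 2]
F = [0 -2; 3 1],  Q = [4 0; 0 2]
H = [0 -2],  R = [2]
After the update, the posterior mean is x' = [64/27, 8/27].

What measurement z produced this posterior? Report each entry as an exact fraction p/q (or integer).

z = [-1]

x̄ = F·x = [4, -5]
P̄ = F·P·Fᵀ + Q = [12 -4; -4 13]
S = H·P̄·Hᵀ + R = [54]
K = P̄·Hᵀ·S⁻¹ = [4/27; -13/27]
x' − x̄ = [-44/27, 143/27] = K·y
y = (KᵀK)⁻¹·Kᵀ·(x' − x̄) = [-11]
z = y + H·x̄ = [-11] + [10] = [-1]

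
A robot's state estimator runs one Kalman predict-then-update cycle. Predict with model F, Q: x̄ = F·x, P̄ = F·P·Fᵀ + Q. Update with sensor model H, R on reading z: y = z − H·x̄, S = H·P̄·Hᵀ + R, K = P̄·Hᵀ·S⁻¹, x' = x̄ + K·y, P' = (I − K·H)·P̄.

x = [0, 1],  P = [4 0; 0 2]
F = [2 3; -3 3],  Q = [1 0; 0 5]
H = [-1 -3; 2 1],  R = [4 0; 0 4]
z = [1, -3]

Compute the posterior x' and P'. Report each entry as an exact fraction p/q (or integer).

x' = [-4032/2819, 395/2819]
P' = [81720/53561 -40676/53561; -40676/53561 41524/53561]

x̄ = F·x = [3, 3]
P̄ = F·P·Fᵀ + Q = [35 -6; -6 59]
y = z − H·x̄ = [13, -12]
S = H·P̄·Hᵀ + R = [534 -205; -205 179]
K = P̄·Hᵀ·S⁻¹ = [10077/53561 30691/53561; -20974/53561 -9957/53561]
x' = x̄ + K·y = [-4032/2819, 395/2819]
P' = (I − K·H)·P̄ = [81720/53561 -40676/53561; -40676/53561 41524/53561]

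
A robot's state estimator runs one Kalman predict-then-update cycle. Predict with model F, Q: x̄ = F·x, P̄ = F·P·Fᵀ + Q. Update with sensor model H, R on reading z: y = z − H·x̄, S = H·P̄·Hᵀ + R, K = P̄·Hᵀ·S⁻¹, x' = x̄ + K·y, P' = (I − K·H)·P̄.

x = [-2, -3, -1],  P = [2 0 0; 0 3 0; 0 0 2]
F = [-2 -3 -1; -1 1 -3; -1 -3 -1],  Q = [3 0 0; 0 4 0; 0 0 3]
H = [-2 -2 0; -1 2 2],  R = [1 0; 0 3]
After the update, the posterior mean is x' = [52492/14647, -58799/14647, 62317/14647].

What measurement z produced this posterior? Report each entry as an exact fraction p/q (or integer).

x̄ = F·x = [14, 2, 12]
P̄ = F·P·Fᵀ + Q = [40 1 33; 1 27 -1; 33 -1 34]
S = H·P̄·Hᵀ + R = [277 -158; -158 143]
K = P̄·Hᵀ·S⁻¹ = [-7302/14647 -5200/14647; 50/14647 5279/14647; -3938/14647 -971/14647]
x' − x̄ = [-152566/14647, -88093/14647, -113447/14647] = K·y
y = (KᵀK)⁻¹·Kᵀ·(x' − x̄) = [33, -17]
z = y + H·x̄ = [33, -17] + [-32, 14] = [1, -3]

z = [1, -3]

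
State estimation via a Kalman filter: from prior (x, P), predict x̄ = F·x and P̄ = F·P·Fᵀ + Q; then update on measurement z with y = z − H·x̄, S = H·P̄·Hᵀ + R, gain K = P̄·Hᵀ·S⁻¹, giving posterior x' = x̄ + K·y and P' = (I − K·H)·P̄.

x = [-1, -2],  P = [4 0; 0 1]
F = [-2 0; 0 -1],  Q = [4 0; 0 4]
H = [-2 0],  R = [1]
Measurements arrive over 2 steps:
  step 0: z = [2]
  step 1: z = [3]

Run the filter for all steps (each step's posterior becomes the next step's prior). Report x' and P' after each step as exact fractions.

step 0: x' = [-26/27, 2], P' = [20/81 0; 0 5]
step 1: x' = [-2268/1697, -2], P' = [404/1697 0; 0 9]

step 0: x̄ = F·x = [2, 2]
step 0: P̄ = F·P·Fᵀ + Q = [20 0; 0 5]
step 0: y = z − H·x̄ = [6]
step 0: S = H·P̄·Hᵀ + R = [81]
step 0: K = P̄·Hᵀ·S⁻¹ = [-40/81; 0]
step 0: x' = x̄ + K·y = [-26/27, 2]
step 0: P' = (I − K·H)·P̄ = [20/81 0; 0 5]
step 1: x̄ = F·x = [52/27, -2]
step 1: P̄ = F·P·Fᵀ + Q = [404/81 0; 0 9]
step 1: y = z − H·x̄ = [185/27]
step 1: S = H·P̄·Hᵀ + R = [1697/81]
step 1: K = P̄·Hᵀ·S⁻¹ = [-808/1697; 0]
step 1: x' = x̄ + K·y = [-2268/1697, -2]
step 1: P' = (I − K·H)·P̄ = [404/1697 0; 0 9]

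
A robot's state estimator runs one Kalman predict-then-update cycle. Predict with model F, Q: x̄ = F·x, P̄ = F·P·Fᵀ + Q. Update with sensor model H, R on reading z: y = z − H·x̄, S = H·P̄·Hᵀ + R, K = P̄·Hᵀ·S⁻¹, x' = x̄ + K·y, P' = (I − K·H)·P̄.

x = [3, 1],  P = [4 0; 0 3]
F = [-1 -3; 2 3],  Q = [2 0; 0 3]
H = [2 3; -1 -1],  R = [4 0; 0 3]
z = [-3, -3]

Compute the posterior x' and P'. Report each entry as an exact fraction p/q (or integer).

x' = [3066/719, -2475/719]
P' = [9479/719 -6866/719; -6866/719 5240/719]

x̄ = F·x = [-6, 9]
P̄ = F·P·Fᵀ + Q = [33 -35; -35 46]
y = z − H·x̄ = [-18, 0]
S = H·P̄·Hᵀ + R = [130 -29; -29 12]
K = P̄·Hᵀ·S⁻¹ = [-410/719 -871/719; 497/719 542/719]
x' = x̄ + K·y = [3066/719, -2475/719]
P' = (I − K·H)·P̄ = [9479/719 -6866/719; -6866/719 5240/719]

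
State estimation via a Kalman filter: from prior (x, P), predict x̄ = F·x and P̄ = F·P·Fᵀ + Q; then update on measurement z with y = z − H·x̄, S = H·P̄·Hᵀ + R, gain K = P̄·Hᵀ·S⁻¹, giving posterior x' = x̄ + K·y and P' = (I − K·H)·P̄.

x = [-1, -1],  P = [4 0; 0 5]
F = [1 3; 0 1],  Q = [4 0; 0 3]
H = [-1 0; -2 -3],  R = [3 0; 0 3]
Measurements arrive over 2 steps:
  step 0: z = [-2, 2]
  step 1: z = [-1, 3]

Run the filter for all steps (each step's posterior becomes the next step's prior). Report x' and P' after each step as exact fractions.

step 0: x' = [791/1117, -1138/1117], P' = [1950/1117 -1149/1117; -1149/1117 1019/1117]
step 1: x' = [-12418/100663, -89028/100663], P' = [302907/201326 -89412/100663; -89412/100663 83450/100663]

step 0: x̄ = F·x = [-4, -1]
step 0: P̄ = F·P·Fᵀ + Q = [53 15; 15 8]
step 0: y = z − H·x̄ = [-6, -9]
step 0: S = H·P̄·Hᵀ + R = [56 151; 151 467]
step 0: K = P̄·Hᵀ·S⁻¹ = [-650/1117 -151/1117; 383/1117 -253/1117]
step 0: x' = x̄ + K·y = [791/1117, -1138/1117]
step 0: P' = (I − K·H)·P̄ = [1950/1117 -1149/1117; -1149/1117 1019/1117]
step 1: x̄ = F·x = [-2623/1117, -1138/1117]
step 1: P̄ = F·P·Fᵀ + Q = [8695/1117 1908/1117; 1908/1117 4370/1117]
step 1: y = z − H·x̄ = [-3740/1117, -5309/1117]
step 1: S = H·P̄·Hᵀ + R = [12046/1117 23114/1117; 23114/1117 100357/1117]
step 1: K = P̄·Hᵀ·S⁻¹ = [-100969/201326 -11557/100663; 29804/100663 -23842/100663]
step 1: x' = x̄ + K·y = [-12418/100663, -89028/100663]
step 1: P' = (I − K·H)·P̄ = [302907/201326 -89412/100663; -89412/100663 83450/100663]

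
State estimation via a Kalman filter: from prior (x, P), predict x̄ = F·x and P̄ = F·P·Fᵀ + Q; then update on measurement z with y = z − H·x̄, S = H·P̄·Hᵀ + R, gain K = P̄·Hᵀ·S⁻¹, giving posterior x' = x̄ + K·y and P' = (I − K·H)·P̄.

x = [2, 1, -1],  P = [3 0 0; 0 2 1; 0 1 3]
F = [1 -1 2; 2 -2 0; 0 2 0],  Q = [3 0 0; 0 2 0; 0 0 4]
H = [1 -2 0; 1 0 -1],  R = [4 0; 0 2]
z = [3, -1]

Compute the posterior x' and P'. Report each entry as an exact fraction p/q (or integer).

x̄ = F·x = [-1, 2, 2]
P̄ = F·P·Fᵀ + Q = [16 6 0; 6 22 -8; 0 -8 12]
y = z − H·x̄ = [8, 2]
S = H·P̄·Hᵀ + R = [84 -12; -12 30]
K = P̄·Hᵀ·S⁻¹ = [13/99 58/99; -9/22 10/33; 14/99 -34/99]
x' = x̄ + K·y = [11/9, -2/3, 22/9]
P' = (I − K·H)·P̄ = [604/99 92/33 488/99; 92/33 73/33 24/11; 488/99 24/11 556/99]

x' = [11/9, -2/3, 22/9]
P' = [604/99 92/33 488/99; 92/33 73/33 24/11; 488/99 24/11 556/99]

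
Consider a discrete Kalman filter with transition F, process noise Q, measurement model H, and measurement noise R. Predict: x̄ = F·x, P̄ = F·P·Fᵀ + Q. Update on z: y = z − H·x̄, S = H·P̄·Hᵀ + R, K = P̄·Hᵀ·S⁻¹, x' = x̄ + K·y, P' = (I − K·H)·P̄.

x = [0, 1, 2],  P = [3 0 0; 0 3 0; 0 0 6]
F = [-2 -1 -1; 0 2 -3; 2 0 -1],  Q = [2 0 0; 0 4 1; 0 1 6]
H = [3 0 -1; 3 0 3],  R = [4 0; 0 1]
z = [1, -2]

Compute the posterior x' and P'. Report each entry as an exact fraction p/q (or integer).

x' = [4851/75835, -5652/15167, -1942/2615]
P' = [19184/75835 -375/15167 -588/2615; -375/15167 637257/15167 67/523; -588/2615 67/523 804/2615]

x̄ = F·x = [-3, -4, -2]
P̄ = F·P·Fᵀ + Q = [23 12 -6; 12 70 19; -6 19 24]
y = z − H·x̄ = [8, 13]
S = H·P̄·Hᵀ + R = [271 99; 99 316]
K = P̄·Hᵀ·S⁻¹ = [18651/75835 6396/75835; -767/15167 4704/15167; -642/2615 648/2615]
x' = x̄ + K·y = [4851/75835, -5652/15167, -1942/2615]
P' = (I − K·H)·P̄ = [19184/75835 -375/15167 -588/2615; -375/15167 637257/15167 67/523; -588/2615 67/523 804/2615]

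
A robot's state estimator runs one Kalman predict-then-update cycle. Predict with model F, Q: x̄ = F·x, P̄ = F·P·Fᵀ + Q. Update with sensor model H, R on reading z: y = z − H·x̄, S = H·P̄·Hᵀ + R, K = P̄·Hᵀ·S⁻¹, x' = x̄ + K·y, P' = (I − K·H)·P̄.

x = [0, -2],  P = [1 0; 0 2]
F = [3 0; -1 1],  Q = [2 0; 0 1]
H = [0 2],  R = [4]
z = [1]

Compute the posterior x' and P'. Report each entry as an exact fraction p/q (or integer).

x' = [-3/2, 0]
P' = [46/5 -3/5; -3/5 4/5]

x̄ = F·x = [0, -2]
P̄ = F·P·Fᵀ + Q = [11 -3; -3 4]
y = z − H·x̄ = [5]
S = H·P̄·Hᵀ + R = [20]
K = P̄·Hᵀ·S⁻¹ = [-3/10; 2/5]
x' = x̄ + K·y = [-3/2, 0]
P' = (I − K·H)·P̄ = [46/5 -3/5; -3/5 4/5]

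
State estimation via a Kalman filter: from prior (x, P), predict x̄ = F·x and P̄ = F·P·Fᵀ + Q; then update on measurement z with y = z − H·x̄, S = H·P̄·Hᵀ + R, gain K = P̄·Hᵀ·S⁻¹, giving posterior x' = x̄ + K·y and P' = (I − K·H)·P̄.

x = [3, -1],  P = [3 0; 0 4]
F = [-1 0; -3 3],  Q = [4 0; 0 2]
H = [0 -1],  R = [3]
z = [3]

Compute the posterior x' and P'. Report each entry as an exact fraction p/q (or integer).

x̄ = F·x = [-3, -12]
P̄ = F·P·Fᵀ + Q = [7 9; 9 65]
y = z − H·x̄ = [-9]
S = H·P̄·Hᵀ + R = [68]
K = P̄·Hᵀ·S⁻¹ = [-9/68; -65/68]
x' = x̄ + K·y = [-123/68, -231/68]
P' = (I − K·H)·P̄ = [395/68 27/68; 27/68 195/68]

x' = [-123/68, -231/68]
P' = [395/68 27/68; 27/68 195/68]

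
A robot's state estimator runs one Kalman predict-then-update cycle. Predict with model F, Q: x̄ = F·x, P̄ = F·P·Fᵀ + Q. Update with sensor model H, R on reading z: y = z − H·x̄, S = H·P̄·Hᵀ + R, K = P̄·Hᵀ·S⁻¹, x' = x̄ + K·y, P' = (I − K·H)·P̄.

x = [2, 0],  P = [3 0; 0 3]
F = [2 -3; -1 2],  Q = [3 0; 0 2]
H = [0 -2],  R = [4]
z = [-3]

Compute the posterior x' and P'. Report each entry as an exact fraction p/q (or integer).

x' = [-2/3, 47/36]
P' = [10 -4/3; -4/3 17/18]

x̄ = F·x = [4, -2]
P̄ = F·P·Fᵀ + Q = [42 -24; -24 17]
y = z − H·x̄ = [-7]
S = H·P̄·Hᵀ + R = [72]
K = P̄·Hᵀ·S⁻¹ = [2/3; -17/36]
x' = x̄ + K·y = [-2/3, 47/36]
P' = (I − K·H)·P̄ = [10 -4/3; -4/3 17/18]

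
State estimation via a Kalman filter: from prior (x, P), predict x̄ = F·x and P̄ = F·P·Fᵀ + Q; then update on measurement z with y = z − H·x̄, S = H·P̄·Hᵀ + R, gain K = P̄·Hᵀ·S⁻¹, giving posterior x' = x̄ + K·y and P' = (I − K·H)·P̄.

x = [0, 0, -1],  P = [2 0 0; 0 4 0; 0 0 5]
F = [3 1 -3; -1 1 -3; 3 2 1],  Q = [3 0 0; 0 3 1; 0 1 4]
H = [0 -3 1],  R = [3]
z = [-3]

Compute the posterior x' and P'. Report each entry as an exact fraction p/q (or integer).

x̄ = F·x = [3, 3, -1]
P̄ = F·P·Fᵀ + Q = [70 43 11; 43 54 -12; 11 -12 43]
y = z − H·x̄ = [7]
S = H·P̄·Hᵀ + R = [604]
K = P̄·Hᵀ·S⁻¹ = [-59/302; -87/302; 79/604]
x' = x̄ + K·y = [493/302, 297/302, -51/604]
P' = (I − K·H)·P̄ = [7089/151 1360/151 7983/302; 1360/151 585/151 3249/302; 7983/302 3249/302 19731/604]

x' = [493/302, 297/302, -51/604]
P' = [7089/151 1360/151 7983/302; 1360/151 585/151 3249/302; 7983/302 3249/302 19731/604]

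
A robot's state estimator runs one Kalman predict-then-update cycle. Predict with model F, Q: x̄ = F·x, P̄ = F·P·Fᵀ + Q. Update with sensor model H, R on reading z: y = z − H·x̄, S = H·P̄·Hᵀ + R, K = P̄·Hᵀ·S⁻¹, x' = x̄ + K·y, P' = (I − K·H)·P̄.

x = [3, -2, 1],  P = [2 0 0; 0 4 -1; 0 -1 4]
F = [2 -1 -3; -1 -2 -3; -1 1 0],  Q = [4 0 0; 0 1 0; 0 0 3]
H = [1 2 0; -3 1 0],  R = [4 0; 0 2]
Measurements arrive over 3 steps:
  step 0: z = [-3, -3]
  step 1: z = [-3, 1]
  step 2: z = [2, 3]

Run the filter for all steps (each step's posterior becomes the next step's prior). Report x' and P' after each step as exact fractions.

step 0: x' = [23381/51609, -92716/51609, -76573/17203], P' = [12572/51609 8384/51609 -456/17203; 8384/51609 38990/51609 -118/17203; -456/17203 -118/17203 145424/17203]
step 1: x' = [-652390463/963035673, -948277364/963035673, -642841335/321011891], P' = [234674900/963035673 161062352/963035673 134824/321011891; 161062352/963035673 706570898/963035673 -9051236/321011891; 134824/321011891 -9051236/321011891 1171390107/321011891]
step 2: x' = [-8776063467192/16182945088259, 23428256073421/16182945088259, -1855235862913/16182945088259], P' = [3932910426916/16182945088259 2683011702224/16182945088259 -28045339808/16182945088259; 2683011702224/16182945088259 11822067896390/16182945088259 -515343331028/16182945088259; -28045339808/16182945088259 -515343331028/16182945088259 58471601460507/16182945088259]

step 0: x̄ = F·x = [5, -2, -5]
step 0: P̄ = F·P·Fᵀ + Q = [46 31 -5; 31 43 -3; -5 -3 9]
step 0: y = z − H·x̄ = [-4, 14]
step 0: S = H·P̄·Hᵀ + R = [346 -207; -207 273]
step 0: K = P̄·Hᵀ·S⁻¹ = [2445/17203 -14666/51609; 7197/17203 6919/51609; -173/17203 625/17203]
step 0: x' = x̄ + K·y = [23381/51609, -92716/51609, -76573/17203]
step 0: P' = (I − K·H)·P̄ = [12572/51609 8384/51609 -456/17203; 8384/51609 38990/51609 -118/17203; -456/17203 -118/17203 145424/17203]
step 1: x̄ = F·x = [828635/51609, 283736/17203, -38699/17203]
step 1: P̄ = F·P·Fᵀ + Q = [4202918/51609 1318350/17203 -14008/17203; 1318350/17203 1389223/17203 -20022/17203; -14008/17203 -20022/17203 63207/17203]
step 1: y = z − H·x̄ = [-2685878/51609, 562102/17203]
step 1: S = H·P̄·Hᵀ + R = [36900230/51609 -8016222/17203; -8016222/17203 6122283/17203]
step 1: K = P̄·Hᵀ·S⁻¹ = [46399967/321011891 -271481174/963035673; 131183679/321011891 111691921/963035673; -4491912/321011891 -4727854/321011891]
step 1: x' = x̄ + K·y = [-652390463/963035673, -948277364/963035673, -642841335/321011891]
step 1: P' = (I − K·H)·P̄ = [234674900/963035673 161062352/963035673 134824/321011891; 161062352/963035673 706570898/963035673 -9051236/321011891; 134824/321011891 -9051236/321011891 1171390107/321011891]
step 2: x̄ = F·x = [5429068453/963035673, 2778172402/321011891, -98628967/321011891]
step 2: P̄ = F·P·Fᵀ + Q = [36312920759/963035673 10614180347/321011891 -203353034/321011891; 10614180347/321011891 11990786266/321011891 -311576668/321011891; -203353034/321011891 -311576668/321011891 1169409371/321011891]
step 2: y = z − H·x̄ = [-20172031519/963035673, 3613931724/321011891]
step 2: S = H·P̄·Hᵀ + R = [311424662807/963035673 -65402249962/321011891; -65402249962/321011891 57886490243/321011891]
step 2: K = P̄·Hᵀ·S⁻¹ = [2324733457841/16182945088259 -4557859789262/16182945088259; 6581786873751/16182945088259 1886516394859/16182945088259; -264683000466/16182945088259 -215603655802/16182945088259]
step 2: x' = x̄ + K·y = [-8776063467192/16182945088259, 23428256073421/16182945088259, -1855235862913/16182945088259]
step 2: P' = (I − K·H)·P̄ = [3932910426916/16182945088259 2683011702224/16182945088259 -28045339808/16182945088259; 2683011702224/16182945088259 11822067896390/16182945088259 -515343331028/16182945088259; -28045339808/16182945088259 -515343331028/16182945088259 58471601460507/16182945088259]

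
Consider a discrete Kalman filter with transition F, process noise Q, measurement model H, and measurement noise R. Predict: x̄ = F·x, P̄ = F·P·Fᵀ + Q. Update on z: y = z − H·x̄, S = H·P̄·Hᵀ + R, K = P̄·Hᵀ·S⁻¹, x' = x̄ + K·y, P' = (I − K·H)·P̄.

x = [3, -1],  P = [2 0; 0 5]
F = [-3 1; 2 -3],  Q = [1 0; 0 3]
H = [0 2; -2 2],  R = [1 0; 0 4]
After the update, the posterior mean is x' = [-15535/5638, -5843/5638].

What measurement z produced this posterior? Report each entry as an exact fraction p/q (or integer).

z = [-2, 3]

x̄ = F·x = [-10, 9]
P̄ = F·P·Fᵀ + Q = [24 -27; -27 56]
S = H·P̄·Hᵀ + R = [225 332; 332 540]
K = P̄·Hᵀ·S⁻¹ = [1176/2819 -2511/5638; 1342/2819 83/5638]
x' − x̄ = [40845/5638, -56585/5638] = K·y
y = (KᵀK)⁻¹·Kᵀ·(x' − x̄) = [-20, -35]
z = y + H·x̄ = [-20, -35] + [18, 38] = [-2, 3]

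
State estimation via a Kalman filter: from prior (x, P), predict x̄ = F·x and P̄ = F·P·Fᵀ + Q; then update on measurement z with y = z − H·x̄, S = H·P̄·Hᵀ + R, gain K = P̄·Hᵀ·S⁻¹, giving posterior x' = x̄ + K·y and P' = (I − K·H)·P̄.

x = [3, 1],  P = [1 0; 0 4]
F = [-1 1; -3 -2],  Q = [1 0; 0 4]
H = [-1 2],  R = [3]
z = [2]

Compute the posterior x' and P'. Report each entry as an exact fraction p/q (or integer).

x̄ = F·x = [-2, -11]
P̄ = F·P·Fᵀ + Q = [6 -5; -5 29]
y = z − H·x̄ = [22]
S = H·P̄·Hᵀ + R = [145]
K = P̄·Hᵀ·S⁻¹ = [-16/145; 63/145]
x' = x̄ + K·y = [-642/145, -209/145]
P' = (I − K·H)·P̄ = [614/145 283/145; 283/145 236/145]

x' = [-642/145, -209/145]
P' = [614/145 283/145; 283/145 236/145]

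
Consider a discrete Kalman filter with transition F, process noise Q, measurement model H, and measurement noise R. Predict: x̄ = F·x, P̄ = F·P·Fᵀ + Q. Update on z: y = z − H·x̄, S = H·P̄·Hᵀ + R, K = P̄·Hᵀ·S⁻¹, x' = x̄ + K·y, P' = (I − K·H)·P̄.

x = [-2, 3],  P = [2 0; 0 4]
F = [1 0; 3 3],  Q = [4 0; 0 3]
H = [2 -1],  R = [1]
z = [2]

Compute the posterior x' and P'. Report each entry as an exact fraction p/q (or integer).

x̄ = F·x = [-2, 3]
P̄ = F·P·Fᵀ + Q = [6 6; 6 57]
y = z − H·x̄ = [9]
S = H·P̄·Hᵀ + R = [58]
K = P̄·Hᵀ·S⁻¹ = [3/29; -45/58]
x' = x̄ + K·y = [-31/29, -231/58]
P' = (I − K·H)·P̄ = [156/29 309/29; 309/29 1281/58]

x' = [-31/29, -231/58]
P' = [156/29 309/29; 309/29 1281/58]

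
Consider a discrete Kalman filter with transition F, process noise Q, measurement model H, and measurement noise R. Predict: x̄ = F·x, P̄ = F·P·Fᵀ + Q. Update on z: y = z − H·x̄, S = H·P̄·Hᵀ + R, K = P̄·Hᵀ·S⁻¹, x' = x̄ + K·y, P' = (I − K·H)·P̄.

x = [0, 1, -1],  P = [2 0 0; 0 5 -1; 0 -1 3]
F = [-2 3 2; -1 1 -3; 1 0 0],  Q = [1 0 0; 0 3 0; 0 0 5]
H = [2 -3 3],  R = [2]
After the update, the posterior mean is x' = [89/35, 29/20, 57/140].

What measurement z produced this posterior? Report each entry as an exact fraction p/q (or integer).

z = [2]

x̄ = F·x = [1, 4, 0]
P̄ = F·P·Fᵀ + Q = [54 8 -4; 8 43 -2; -4 -2 7]
S = H·P̄·Hᵀ + R = [560]
K = P̄·Hᵀ·S⁻¹ = [9/70; -17/80; 19/560]
x' − x̄ = [54/35, -51/20, 57/140] = K·y
y = (KᵀK)⁻¹·Kᵀ·(x' − x̄) = [12]
z = y + H·x̄ = [12] + [-10] = [2]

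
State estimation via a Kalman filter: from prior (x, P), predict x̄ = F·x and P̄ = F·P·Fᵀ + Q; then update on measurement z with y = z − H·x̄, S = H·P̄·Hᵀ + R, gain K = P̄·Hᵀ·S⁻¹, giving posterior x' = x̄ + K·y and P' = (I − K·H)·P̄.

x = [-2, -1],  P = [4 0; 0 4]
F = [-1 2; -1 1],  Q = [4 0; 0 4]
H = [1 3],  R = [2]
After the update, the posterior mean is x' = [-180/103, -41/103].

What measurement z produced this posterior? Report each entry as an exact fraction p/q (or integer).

z = [-3]

x̄ = F·x = [0, 1]
P̄ = F·P·Fᵀ + Q = [24 12; 12 12]
S = H·P̄·Hᵀ + R = [206]
K = P̄·Hᵀ·S⁻¹ = [30/103; 24/103]
x' − x̄ = [-180/103, -144/103] = K·y
y = (KᵀK)⁻¹·Kᵀ·(x' − x̄) = [-6]
z = y + H·x̄ = [-6] + [3] = [-3]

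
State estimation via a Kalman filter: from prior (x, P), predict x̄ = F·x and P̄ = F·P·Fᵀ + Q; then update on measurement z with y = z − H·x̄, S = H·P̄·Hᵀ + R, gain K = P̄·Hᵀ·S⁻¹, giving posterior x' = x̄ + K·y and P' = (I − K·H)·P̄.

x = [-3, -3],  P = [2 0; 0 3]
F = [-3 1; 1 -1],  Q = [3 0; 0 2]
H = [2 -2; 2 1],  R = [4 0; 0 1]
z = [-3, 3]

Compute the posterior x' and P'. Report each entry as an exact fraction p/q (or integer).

x̄ = F·x = [6, 0]
P̄ = F·P·Fᵀ + Q = [24 -9; -9 7]
y = z − H·x̄ = [-15, -9]
S = H·P̄·Hᵀ + R = [200 100; 100 68]
K = P̄·Hᵀ·S⁻¹ = [49/300 1/3; -269/900 5/18]
x' = x̄ + K·y = [11/20, 119/60]
P' = (I − K·H)·P̄ = [11/50 -8/75; -8/75 221/450]

x' = [11/20, 119/60]
P' = [11/50 -8/75; -8/75 221/450]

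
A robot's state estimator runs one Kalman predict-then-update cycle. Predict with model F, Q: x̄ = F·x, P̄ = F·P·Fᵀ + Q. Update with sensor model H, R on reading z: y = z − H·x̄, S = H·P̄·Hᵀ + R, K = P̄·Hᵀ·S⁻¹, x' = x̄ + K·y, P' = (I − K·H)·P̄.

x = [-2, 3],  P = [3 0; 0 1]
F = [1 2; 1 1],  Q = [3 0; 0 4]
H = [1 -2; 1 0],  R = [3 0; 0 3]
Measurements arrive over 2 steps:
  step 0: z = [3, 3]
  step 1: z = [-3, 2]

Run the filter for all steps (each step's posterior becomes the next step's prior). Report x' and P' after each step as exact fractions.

step 0: x' = [42/13, 57/325], P' = [30/13 15/13; 15/13 402/325]
step 1: x' = [105927/46777, 123384/46777], P' = [116631/46777 59103/46777; 59103/46777 60672/46777]

step 0: x̄ = F·x = [4, 1]
step 0: P̄ = F·P·Fᵀ + Q = [10 5; 5 8]
step 0: y = z − H·x̄ = [1, -1]
step 0: S = H·P̄·Hᵀ + R = [25 0; 0 13]
step 0: K = P̄·Hᵀ·S⁻¹ = [0 10/13; -11/25 5/13]
step 0: x' = x̄ + K·y = [42/13, 57/325]
step 0: P' = (I − K·H)·P̄ = [30/13 15/13; 15/13 402/325]
step 1: x̄ = F·x = [1164/325, 1107/325]
step 1: P̄ = F·P·Fᵀ + Q = [4833/325 2679/325; 2679/325 3202/325]
step 1: y = z − H·x̄ = [3/13, -514/325]
step 1: S = H·P̄·Hᵀ + R = [316/13 -21/13; -21/13 5808/325]
step 1: K = P̄·Hᵀ·S⁻¹ = [-525/46777 38877/46777; -20747/46777 19701/46777]
step 1: x' = x̄ + K·y = [105927/46777, 123384/46777]
step 1: P' = (I − K·H)·P̄ = [116631/46777 59103/46777; 59103/46777 60672/46777]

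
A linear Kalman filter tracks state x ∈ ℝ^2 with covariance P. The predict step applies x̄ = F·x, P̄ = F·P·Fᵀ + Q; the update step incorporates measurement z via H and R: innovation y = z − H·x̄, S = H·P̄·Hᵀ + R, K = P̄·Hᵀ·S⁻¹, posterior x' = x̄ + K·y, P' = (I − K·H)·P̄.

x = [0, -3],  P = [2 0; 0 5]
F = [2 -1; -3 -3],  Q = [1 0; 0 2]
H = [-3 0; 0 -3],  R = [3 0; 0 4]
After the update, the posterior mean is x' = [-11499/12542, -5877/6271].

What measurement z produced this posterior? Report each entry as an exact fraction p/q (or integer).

x̄ = F·x = [3, 9]
P̄ = F·P·Fᵀ + Q = [14 3; 3 65]
S = H·P̄·Hᵀ + R = [129 27; 27 589]
K = P̄·Hᵀ·S⁻¹ = [-8165/25084 -9/25084; -3/6271 -2076/6271]
x' − x̄ = [-49125/12542, -62316/6271] = K·y
y = (KᵀK)⁻¹·Kᵀ·(x' − x̄) = [12, 30]
z = y + H·x̄ = [12, 30] + [-9, -27] = [3, 3]

z = [3, 3]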